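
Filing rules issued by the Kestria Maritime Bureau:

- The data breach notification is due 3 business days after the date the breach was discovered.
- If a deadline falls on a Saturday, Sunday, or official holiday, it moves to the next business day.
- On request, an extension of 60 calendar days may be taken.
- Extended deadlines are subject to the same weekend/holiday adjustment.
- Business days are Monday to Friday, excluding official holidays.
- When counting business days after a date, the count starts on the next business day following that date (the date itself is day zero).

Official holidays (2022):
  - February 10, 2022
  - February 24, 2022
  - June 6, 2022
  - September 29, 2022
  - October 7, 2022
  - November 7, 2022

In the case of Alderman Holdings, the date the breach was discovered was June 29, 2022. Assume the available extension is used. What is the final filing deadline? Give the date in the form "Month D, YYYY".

September 2, 2022

Starting the day after June 29, 2022 and counting 3 business days lands on July 4, 2022.
Since July 4, 2022 is a Monday and not a holiday, the date is unchanged.
Applying the 60-calendar-day extension: July 4, 2022 + 60 days = September 2, 2022.
September 2, 2022 falls on a Friday, which is a business day, so no adjustment is needed.
The final due date is September 2, 2022.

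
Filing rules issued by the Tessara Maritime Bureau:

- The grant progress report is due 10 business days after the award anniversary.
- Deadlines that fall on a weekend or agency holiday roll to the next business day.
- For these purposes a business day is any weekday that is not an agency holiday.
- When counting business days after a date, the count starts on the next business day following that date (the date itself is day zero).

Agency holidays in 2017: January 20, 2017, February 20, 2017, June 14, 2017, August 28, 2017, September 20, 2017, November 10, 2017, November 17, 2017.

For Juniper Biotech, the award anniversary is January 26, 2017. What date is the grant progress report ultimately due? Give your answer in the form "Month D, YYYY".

February 9, 2017

Starting the day after January 26, 2017 and counting 10 business days lands on February 9, 2017.
February 9, 2017 falls on a Thursday, which is a business day, so no adjustment is needed.
Final deadline: February 9, 2017.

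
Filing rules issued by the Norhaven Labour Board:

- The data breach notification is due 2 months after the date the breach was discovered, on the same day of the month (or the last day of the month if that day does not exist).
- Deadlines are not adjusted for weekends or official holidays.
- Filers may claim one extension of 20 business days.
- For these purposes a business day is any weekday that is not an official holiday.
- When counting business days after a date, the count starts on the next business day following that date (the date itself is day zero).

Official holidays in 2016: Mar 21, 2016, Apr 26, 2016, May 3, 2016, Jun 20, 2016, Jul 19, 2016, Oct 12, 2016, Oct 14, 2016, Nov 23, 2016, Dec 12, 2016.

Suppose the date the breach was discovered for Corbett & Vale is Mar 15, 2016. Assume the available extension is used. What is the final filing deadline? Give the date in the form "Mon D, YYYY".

2 months from Mar 15, 2016 is May 15, 2016.
No adjustment is made for weekends or holidays, so May 15, 2016 stands.
Counting 20 further business days from May 15, 2016 reaches Jun 10, 2016.
No adjustment is made for weekends or holidays, so Jun 10, 2016 stands.
Final deadline: Jun 10, 2016.

Jun 10, 2016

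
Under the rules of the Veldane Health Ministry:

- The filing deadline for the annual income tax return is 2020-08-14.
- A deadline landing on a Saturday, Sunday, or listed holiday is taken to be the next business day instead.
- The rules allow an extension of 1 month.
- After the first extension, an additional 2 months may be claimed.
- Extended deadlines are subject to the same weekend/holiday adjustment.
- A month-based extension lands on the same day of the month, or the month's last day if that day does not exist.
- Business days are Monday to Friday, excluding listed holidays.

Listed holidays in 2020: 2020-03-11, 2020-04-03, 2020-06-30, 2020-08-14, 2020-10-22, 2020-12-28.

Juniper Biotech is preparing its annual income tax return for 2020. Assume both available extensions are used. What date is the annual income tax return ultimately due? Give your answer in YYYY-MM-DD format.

2020-11-17

Start from the fixed due date, 2020-08-14.
2020-08-14 is a listed holiday; the next business day is 2020-08-17 (Monday).
Applying the 1 month extension: 1 month after 2020-08-17 is 2020-09-17.
2020-09-17 falls on a Thursday, which is a business day, so no adjustment is needed.
The 2 months extension carries 2020-09-17 to 2020-11-17.
Since 2020-11-17 is a Tuesday and not a holiday, the date is unchanged.
Final deadline: 2020-11-17.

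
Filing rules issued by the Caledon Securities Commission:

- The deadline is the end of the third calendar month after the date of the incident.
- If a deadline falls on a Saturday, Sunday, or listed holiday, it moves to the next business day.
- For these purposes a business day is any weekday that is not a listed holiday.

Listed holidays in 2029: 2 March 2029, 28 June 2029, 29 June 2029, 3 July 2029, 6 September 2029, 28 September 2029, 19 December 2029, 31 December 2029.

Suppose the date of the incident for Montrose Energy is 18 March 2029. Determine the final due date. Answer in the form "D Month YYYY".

3 months after 18 March 2029 is June 2029; that month ends on 30 June 2029.
30 June 2029 is a Saturday; the next business day is 2 July 2029 (Monday).
Final deadline: 2 July 2029.

2 July 2029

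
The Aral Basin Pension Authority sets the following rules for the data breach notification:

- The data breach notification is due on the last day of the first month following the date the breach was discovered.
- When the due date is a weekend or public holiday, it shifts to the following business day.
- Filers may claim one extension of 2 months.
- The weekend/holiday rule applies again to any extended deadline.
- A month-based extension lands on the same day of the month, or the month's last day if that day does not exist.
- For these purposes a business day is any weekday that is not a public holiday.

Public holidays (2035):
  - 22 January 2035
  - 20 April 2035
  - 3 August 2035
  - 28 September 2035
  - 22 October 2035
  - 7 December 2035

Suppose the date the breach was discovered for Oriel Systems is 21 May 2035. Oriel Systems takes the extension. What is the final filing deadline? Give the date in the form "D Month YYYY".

1 month after 21 May 2035 is June 2035; that month ends on 30 June 2035.
30 June 2035 falls on a Saturday. Rolling to the next business day gives 2 July 2035, a Monday.
The 2 months extension carries 2 July 2035 to 2 September 2035.
2 September 2035 is a Sunday; the next business day is 3 September 2035 (Monday).
Deadline: 3 September 2035.

3 September 2035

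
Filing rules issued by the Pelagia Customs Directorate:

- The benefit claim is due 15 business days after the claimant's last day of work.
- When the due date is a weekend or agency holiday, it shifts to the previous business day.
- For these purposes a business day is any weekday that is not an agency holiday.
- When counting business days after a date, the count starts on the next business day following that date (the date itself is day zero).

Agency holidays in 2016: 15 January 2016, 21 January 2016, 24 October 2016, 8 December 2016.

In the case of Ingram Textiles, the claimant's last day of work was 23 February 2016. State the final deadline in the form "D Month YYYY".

15 March 2016

15 business days after 23 February 2016, excluding weekends and holidays, is 15 March 2016.
Since 15 March 2016 is a Tuesday and not a holiday, the date is unchanged.
Final deadline: 15 March 2016.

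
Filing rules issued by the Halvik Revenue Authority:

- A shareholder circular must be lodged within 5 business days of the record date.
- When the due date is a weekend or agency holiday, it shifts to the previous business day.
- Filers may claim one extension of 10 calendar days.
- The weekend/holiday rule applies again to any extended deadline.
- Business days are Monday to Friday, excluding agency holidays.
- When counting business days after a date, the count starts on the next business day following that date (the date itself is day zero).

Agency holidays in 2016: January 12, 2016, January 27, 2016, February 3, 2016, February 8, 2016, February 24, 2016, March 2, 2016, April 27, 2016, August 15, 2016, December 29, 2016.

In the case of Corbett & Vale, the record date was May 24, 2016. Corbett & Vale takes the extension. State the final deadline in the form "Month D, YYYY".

June 10, 2016

Counting 5 business days after May 24, 2016 (skipping weekends and listed holidays) reaches May 31, 2016.
May 31, 2016 is a Tuesday and not a listed holiday, so it stands.
Add the 10 calendar-day extension to May 31, 2016: June 10, 2016.
June 10, 2016 is a Friday and not a listed holiday, so it stands.
The final due date is June 10, 2016.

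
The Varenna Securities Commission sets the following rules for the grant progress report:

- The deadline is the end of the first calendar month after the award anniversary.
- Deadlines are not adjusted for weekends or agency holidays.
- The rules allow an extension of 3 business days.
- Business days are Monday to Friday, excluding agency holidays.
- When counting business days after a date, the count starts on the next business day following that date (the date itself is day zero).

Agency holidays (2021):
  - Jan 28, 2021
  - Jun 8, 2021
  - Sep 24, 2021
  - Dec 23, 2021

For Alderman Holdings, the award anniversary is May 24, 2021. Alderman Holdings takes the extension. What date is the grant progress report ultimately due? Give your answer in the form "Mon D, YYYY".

1 month after May 24, 2021 falls in June 2021; the last day of that month is Jun 30, 2021.
No adjustment is made for weekends or holidays, so Jun 30, 2021 stands.
The 3-business-day extension runs from Jun 30, 2021 to Jul 5, 2021.
Jul 5, 2021 falls on a Monday. The rules make no weekend/holiday allowance, so it remains Jul 5, 2021.
Deadline: Jul 5, 2021.

Jul 5, 2021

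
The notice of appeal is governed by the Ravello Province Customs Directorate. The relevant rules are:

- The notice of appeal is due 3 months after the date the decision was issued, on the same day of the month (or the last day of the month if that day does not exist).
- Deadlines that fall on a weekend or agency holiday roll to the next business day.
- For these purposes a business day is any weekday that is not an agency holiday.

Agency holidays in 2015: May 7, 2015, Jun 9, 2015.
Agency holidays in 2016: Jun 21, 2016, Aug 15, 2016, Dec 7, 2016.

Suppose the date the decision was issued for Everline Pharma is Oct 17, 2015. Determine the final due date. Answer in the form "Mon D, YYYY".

Moving 3 months forward from Oct 17, 2015 on the corresponding day gives Jan 17, 2016.
Jan 17, 2016 is a Sunday, so it moves to the next business day, Jan 18, 2016 (Monday).
Deadline: Jan 18, 2016.

Jan 18, 2016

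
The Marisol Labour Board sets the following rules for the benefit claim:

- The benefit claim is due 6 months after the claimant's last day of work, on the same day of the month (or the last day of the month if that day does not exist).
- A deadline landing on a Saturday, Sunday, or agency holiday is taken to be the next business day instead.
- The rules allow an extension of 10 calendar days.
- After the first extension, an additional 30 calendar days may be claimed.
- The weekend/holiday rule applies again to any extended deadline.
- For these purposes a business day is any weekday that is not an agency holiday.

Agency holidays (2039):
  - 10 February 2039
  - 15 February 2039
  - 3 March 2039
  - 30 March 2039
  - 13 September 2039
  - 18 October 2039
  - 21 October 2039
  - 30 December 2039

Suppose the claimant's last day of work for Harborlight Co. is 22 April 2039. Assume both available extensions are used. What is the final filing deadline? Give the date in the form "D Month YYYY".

6 months after 22 April 2039, on the same day of the month, is 22 October 2039.
22 October 2039 falls on a Saturday. Rolling to the next business day gives 24 October 2039, a Monday.
Add the 10 calendar-day extension to 24 October 2039: 3 November 2039.
3 November 2039 falls on a Thursday, which is a business day, so no adjustment is needed.
Add the 30 calendar-day extension to 3 November 2039: 3 December 2039.
3 December 2039 is a Saturday, so it moves to the next business day, 5 December 2039 (Monday).
The final due date is 5 December 2039.

5 December 2039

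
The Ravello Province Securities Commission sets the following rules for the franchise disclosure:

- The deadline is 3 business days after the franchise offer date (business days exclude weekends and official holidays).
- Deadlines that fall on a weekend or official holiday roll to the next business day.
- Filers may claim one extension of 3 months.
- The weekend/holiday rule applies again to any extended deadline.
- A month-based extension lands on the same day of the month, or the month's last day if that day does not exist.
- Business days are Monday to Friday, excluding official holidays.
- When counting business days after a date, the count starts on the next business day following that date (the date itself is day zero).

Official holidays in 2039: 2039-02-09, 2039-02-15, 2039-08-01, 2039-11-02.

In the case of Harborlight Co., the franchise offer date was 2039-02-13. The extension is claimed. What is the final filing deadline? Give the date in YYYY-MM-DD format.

Starting the day after 2039-02-13 and counting 3 business days lands on 2039-02-17.
2039-02-17 is a Thursday and not a listed holiday, so it stands.
The 3 months extension carries 2039-02-17 to 2039-05-17.
2039-05-17 is a Tuesday and not a listed holiday, so it stands.
Deadline: 2039-05-17.

2039-05-17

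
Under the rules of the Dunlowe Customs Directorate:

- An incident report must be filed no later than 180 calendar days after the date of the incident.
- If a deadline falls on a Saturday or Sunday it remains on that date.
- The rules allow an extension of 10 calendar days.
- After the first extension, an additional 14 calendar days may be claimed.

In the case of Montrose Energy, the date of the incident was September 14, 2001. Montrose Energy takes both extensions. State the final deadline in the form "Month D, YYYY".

April 6, 2002

Trigger date September 14, 2001 + 180 calendar days = March 13, 2002.
No adjustment is made for weekends or holidays, so March 13, 2002 stands.
The 10-calendar-day extension moves the deadline from March 13, 2002 to March 23, 2002.
No adjustment is made for weekends or holidays, so March 23, 2002 stands.
The 14-calendar-day extension moves the deadline from March 23, 2002 to April 6, 2002.
No adjustment is made for weekends or holidays, so April 6, 2002 stands.
Deadline: April 6, 2002.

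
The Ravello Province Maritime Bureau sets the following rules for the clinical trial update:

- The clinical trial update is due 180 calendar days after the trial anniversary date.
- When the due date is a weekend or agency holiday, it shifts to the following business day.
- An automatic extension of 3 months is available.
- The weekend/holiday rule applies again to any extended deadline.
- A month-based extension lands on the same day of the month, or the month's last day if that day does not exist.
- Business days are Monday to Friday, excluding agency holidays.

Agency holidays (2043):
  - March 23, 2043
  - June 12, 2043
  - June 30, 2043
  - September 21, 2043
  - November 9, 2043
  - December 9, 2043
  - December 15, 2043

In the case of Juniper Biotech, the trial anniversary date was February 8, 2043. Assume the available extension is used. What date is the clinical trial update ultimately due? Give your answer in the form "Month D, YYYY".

November 10, 2043

180 calendar days after February 8, 2043 is August 7, 2043.
Since August 7, 2043 is a Friday and not a holiday, the date is unchanged.
Applying the 3 months extension: 3 months after August 7, 2043 is November 7, 2043.
November 7, 2043 is a Saturday, so it moves to the next business day, November 10, 2043 (Tuesday).
Final deadline: November 10, 2043.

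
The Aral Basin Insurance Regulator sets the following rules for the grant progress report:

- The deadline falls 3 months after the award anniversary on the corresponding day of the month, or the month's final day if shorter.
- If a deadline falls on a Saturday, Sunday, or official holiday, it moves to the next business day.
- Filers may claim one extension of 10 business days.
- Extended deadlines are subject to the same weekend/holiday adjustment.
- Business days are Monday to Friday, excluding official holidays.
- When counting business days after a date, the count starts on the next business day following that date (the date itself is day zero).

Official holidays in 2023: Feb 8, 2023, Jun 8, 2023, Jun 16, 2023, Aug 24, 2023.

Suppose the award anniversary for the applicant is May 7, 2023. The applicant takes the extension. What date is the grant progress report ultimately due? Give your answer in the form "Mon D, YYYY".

3 months after May 7, 2023, on the same day of the month, is Aug 7, 2023.
Aug 7, 2023 is a Monday and not a listed holiday, so it stands.
The 10-business-day extension runs from Aug 7, 2023 to Aug 21, 2023.
Since Aug 21, 2023 is a Monday and not a holiday, the date is unchanged.
So the filing is due Aug 21, 2023.

Aug 21, 2023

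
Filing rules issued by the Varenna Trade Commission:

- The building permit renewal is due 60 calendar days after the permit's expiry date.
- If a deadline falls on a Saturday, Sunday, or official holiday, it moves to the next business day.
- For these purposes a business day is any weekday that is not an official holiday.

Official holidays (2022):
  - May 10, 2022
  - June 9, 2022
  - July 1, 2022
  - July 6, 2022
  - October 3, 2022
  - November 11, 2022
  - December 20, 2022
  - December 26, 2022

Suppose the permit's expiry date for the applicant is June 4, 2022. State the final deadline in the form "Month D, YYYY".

From June 4, 2022, 60 calendar days later is August 3, 2022.
August 3, 2022 falls on a Wednesday, which is a business day, so no adjustment is needed.
Deadline: August 3, 2022.

August 3, 2022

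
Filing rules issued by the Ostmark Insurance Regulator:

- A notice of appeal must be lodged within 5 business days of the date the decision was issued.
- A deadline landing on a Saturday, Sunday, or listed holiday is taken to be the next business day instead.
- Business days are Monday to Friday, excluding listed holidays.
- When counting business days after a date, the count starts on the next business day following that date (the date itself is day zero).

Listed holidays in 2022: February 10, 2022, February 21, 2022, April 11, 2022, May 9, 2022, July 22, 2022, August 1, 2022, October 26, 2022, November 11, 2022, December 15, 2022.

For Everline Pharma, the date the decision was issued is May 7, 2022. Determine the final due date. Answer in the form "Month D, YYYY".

Starting the day after May 7, 2022 and counting 5 business days lands on May 16, 2022.
May 16, 2022 (Monday) is already a business day.
Final deadline: May 16, 2022.

May 16, 2022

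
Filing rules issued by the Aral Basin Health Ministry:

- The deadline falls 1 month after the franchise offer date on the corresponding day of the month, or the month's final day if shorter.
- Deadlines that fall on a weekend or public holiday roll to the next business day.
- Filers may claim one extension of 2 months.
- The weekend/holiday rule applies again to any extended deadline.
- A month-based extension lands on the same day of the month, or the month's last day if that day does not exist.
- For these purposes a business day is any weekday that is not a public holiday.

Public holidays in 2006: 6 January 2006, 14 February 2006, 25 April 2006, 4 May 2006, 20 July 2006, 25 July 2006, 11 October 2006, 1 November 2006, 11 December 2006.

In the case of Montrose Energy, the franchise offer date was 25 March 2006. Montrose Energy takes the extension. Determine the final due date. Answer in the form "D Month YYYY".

Moving 1 month forward from 25 March 2006 on the corresponding day gives 25 April 2006.
25 April 2006 is a listed holiday, so it moves to the next business day, 26 April 2006 (Wednesday).
Applying the 2 months extension: 2 months after 26 April 2006 is 26 June 2006.
26 June 2006 (Monday) is already a business day.
So the filing is due 26 June 2006.

26 June 2006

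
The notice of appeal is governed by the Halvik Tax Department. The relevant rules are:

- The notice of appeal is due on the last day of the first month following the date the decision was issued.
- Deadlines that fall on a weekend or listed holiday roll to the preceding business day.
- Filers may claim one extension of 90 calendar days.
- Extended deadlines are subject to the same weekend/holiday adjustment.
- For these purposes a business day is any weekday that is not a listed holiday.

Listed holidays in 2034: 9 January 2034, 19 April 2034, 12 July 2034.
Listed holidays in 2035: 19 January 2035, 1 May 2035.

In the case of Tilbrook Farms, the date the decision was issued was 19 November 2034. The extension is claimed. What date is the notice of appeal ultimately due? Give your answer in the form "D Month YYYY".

29 March 2035

The first month after 19 November 2034 is December 2034, whose last day is 31 December 2034.
31 December 2034 falls on a Sunday. Rolling to the preceding business day gives 29 December 2034, a Friday.
With the 90-day extension, 29 December 2034 becomes 29 March 2035.
Since 29 March 2035 is a Thursday and not a holiday, the date is unchanged.
So the filing is due 29 March 2035.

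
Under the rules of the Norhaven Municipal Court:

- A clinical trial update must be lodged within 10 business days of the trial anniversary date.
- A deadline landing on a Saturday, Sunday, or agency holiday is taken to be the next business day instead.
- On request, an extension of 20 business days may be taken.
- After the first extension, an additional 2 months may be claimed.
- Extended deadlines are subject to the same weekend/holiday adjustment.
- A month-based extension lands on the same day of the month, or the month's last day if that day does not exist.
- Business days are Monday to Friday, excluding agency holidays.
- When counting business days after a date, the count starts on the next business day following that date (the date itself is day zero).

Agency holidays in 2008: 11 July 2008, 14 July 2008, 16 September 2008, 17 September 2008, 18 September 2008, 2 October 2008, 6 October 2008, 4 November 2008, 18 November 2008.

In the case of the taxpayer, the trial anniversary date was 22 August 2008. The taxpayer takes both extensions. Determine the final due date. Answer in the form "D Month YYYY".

Counting 10 business days after 22 August 2008 (skipping weekends and listed holidays) reaches 5 September 2008.
Since 5 September 2008 is a Friday and not a holiday, the date is unchanged.
The 20-business-day extension runs from 5 September 2008 to 10 October 2008.
10 October 2008 is a Friday and not a listed holiday, so it stands.
Add 2 months to 10 October 2008: 10 December 2008.
10 December 2008 is a Wednesday and not a listed holiday, so it stands.
So the filing is due 10 December 2008.

10 December 2008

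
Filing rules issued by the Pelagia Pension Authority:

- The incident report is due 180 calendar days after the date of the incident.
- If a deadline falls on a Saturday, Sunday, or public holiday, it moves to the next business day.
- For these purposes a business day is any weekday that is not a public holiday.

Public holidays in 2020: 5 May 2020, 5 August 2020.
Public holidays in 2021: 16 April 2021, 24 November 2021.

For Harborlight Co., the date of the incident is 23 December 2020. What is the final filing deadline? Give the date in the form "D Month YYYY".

From 23 December 2020, 180 calendar days later is 21 June 2021.
21 June 2021 (Monday) is already a business day.
Deadline: 21 June 2021.

21 June 2021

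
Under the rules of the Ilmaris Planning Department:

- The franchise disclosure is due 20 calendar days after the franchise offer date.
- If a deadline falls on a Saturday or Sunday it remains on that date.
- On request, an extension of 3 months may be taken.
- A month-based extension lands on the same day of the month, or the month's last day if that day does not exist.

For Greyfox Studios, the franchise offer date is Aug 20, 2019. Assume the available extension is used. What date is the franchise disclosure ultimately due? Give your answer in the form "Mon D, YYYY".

Dec 9, 2019

Adding 20 calendar days to Aug 20, 2019 gives Sep 9, 2019.
Sep 9, 2019 is a Monday; no weekend or holiday adjustment applies.
Add 3 months to Sep 9, 2019: Dec 9, 2019.
Dec 9, 2019 is a Monday; no weekend or holiday adjustment applies.
The final due date is Dec 9, 2019.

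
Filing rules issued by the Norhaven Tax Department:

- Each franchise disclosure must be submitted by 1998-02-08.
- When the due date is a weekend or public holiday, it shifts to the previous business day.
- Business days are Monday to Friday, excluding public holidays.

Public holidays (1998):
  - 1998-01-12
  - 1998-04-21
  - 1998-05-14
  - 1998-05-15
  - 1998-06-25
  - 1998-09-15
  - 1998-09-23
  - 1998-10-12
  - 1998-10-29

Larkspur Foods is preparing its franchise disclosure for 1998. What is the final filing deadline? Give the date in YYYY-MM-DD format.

Start from the fixed due date, 1998-02-08.
1998-02-08 is a Sunday, so it moves to the preceding business day, 1998-02-06 (Friday).
The final due date is 1998-02-06.

1998-02-06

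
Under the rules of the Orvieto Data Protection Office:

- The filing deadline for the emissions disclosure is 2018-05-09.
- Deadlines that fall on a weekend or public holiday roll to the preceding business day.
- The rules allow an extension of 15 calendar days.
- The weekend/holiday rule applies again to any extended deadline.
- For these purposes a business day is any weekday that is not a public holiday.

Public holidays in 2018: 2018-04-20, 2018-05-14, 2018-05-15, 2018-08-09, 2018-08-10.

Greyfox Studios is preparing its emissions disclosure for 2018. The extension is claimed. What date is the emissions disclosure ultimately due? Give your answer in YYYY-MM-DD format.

The stated deadline is 2018-05-09.
2018-05-09 falls on a Wednesday, which is a business day, so no adjustment is needed.
The 15-calendar-day extension moves the deadline from 2018-05-09 to 2018-05-24.
2018-05-24 falls on a Thursday, which is a business day, so no adjustment is needed.
Deadline: 2018-05-24.

2018-05-24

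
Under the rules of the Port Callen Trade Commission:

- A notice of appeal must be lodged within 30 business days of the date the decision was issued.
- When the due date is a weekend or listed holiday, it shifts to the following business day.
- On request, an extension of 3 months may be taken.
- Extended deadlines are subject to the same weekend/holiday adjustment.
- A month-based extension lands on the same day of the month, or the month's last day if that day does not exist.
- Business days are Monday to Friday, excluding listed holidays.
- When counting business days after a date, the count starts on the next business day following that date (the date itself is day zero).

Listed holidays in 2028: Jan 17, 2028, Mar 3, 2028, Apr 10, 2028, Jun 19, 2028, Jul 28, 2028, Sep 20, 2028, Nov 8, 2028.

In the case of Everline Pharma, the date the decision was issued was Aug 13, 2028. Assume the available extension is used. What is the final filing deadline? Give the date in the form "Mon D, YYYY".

30 business days after Aug 13, 2028, excluding weekends and holidays, is Sep 25, 2028.
Sep 25, 2028 (Monday) is already a business day.
Add 3 months to Sep 25, 2028: Dec 25, 2028.
Since Dec 25, 2028 is a Monday and not a holiday, the date is unchanged.
So the filing is due Dec 25, 2028.

Dec 25, 2028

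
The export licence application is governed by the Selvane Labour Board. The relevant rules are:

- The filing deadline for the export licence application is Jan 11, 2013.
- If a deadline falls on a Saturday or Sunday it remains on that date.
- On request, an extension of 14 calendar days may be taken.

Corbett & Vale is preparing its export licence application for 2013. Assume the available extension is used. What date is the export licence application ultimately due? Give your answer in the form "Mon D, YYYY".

Start from the fixed due date, Jan 11, 2013.
No adjustment is made for weekends or holidays, so Jan 11, 2013 stands.
The 14-calendar-day extension moves the deadline from Jan 11, 2013 to Jan 25, 2013.
Jan 25, 2013 is a Friday; no weekend or holiday adjustment applies.
So the filing is due Jan 25, 2013.

Jan 25, 2013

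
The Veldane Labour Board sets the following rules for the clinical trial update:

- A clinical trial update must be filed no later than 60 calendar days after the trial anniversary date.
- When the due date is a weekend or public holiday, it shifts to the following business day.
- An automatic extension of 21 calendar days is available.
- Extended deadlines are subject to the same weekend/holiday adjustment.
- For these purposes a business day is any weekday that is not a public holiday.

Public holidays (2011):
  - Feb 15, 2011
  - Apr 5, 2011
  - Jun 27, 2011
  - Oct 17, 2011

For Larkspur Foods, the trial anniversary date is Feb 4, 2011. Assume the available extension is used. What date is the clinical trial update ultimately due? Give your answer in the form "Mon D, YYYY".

Apr 27, 2011

From Feb 4, 2011, 60 calendar days later is Apr 5, 2011.
Apr 5, 2011 is a listed holiday, so it moves to the next business day, Apr 6, 2011 (Wednesday).
Add the 21 calendar-day extension to Apr 6, 2011: Apr 27, 2011.
Apr 27, 2011 falls on a Wednesday, which is a business day, so no adjustment is needed.
So the filing is due Apr 27, 2011.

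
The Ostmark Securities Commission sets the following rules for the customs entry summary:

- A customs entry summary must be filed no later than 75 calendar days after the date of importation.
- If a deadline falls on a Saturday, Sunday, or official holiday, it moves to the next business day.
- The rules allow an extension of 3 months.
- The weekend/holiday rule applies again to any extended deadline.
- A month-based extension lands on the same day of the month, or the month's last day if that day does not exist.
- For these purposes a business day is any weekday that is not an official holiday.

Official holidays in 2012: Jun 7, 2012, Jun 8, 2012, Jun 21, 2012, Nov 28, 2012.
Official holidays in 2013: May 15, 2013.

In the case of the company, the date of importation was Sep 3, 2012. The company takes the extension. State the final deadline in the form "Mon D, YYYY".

75 calendar days after Sep 3, 2012 is Nov 17, 2012.
Because Nov 17, 2012 is a Saturday, the deadline becomes Nov 19, 2012 (Monday).
Applying the 3 months extension: 3 months after Nov 19, 2012 is Feb 19, 2013.
Feb 19, 2013 is a Tuesday and not a listed holiday, so it stands.
Final deadline: Feb 19, 2013.

Feb 19, 2013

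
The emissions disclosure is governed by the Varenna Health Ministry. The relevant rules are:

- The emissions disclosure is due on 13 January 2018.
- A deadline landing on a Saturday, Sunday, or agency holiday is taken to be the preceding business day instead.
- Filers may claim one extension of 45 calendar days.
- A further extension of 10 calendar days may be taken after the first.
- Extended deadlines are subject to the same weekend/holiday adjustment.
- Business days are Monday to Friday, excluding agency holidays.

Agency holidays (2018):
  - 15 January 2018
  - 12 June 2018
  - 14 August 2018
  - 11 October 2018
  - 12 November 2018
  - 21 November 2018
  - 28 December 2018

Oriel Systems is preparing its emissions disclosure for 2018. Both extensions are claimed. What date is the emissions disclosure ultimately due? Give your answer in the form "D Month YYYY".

8 March 2018

The statutory due date is 13 January 2018.
13 January 2018 is a Saturday; the preceding business day is 12 January 2018 (Friday).
Add the 45 calendar-day extension to 12 January 2018: 26 February 2018.
Since 26 February 2018 is a Monday and not a holiday, the date is unchanged.
Applying the 10-calendar-day extension: 26 February 2018 + 10 days = 8 March 2018.
8 March 2018 is a Thursday and not a listed holiday, so it stands.
Deadline: 8 March 2018.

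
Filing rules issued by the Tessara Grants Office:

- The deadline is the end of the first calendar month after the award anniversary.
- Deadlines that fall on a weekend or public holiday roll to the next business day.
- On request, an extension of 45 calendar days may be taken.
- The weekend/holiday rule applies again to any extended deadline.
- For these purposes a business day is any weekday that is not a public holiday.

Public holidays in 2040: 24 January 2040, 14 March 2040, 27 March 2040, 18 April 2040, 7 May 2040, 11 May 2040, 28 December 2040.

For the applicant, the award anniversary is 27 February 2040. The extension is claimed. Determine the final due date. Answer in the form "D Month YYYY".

17 May 2040

1 month after 27 February 2040 is March 2040; that month ends on 31 March 2040.
31 March 2040 is a Saturday, so it moves to the next business day, 2 April 2040 (Monday).
Add the 45 calendar-day extension to 2 April 2040: 17 May 2040.
17 May 2040 falls on a Thursday, which is a business day, so no adjustment is needed.
The final due date is 17 May 2040.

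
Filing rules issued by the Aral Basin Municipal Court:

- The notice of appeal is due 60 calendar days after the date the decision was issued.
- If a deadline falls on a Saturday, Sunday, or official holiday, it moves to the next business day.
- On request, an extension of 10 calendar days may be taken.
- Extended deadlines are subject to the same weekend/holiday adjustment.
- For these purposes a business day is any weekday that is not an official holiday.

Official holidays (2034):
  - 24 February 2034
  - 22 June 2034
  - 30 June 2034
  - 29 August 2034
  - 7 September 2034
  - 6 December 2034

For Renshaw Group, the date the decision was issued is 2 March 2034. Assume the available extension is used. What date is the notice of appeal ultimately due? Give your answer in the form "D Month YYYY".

Trigger date 2 March 2034 + 60 calendar days = 1 May 2034.
1 May 2034 (Monday) is already a business day.
Applying the 10-calendar-day extension: 1 May 2034 + 10 days = 11 May 2034.
11 May 2034 falls on a Thursday, which is a business day, so no adjustment is needed.
So the filing is due 11 May 2034.

11 May 2034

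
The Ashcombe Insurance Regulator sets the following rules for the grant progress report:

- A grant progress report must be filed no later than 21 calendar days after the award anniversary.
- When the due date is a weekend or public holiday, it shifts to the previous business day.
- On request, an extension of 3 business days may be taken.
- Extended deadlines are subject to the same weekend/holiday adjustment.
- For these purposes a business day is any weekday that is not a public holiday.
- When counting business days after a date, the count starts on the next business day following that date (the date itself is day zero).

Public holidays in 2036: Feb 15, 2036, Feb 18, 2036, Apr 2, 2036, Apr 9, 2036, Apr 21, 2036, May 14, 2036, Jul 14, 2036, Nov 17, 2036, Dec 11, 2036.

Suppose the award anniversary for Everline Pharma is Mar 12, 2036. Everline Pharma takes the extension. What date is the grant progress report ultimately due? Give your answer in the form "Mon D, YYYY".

Apr 7, 2036

Trigger date Mar 12, 2036 + 21 calendar days = Apr 2, 2036.
Apr 2, 2036 falls on a listed holiday. Rolling to the preceding business day gives Apr 1, 2036, a Tuesday.
The 3-business-day extension runs from Apr 1, 2036 to Apr 7, 2036.
Since Apr 7, 2036 is a Monday and not a holiday, the date is unchanged.
So the filing is due Apr 7, 2036.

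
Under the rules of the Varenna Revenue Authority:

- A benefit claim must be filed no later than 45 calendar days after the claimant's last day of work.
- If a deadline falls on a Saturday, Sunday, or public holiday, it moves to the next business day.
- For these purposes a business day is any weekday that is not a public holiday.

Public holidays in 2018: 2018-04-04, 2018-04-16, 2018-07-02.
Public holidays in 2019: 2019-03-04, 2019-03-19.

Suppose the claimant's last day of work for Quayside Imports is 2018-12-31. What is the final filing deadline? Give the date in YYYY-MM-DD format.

2019-02-14

Trigger date 2018-12-31 + 45 calendar days = 2019-02-14.
2019-02-14 (Thursday) is already a business day.
So the filing is due 2019-02-14.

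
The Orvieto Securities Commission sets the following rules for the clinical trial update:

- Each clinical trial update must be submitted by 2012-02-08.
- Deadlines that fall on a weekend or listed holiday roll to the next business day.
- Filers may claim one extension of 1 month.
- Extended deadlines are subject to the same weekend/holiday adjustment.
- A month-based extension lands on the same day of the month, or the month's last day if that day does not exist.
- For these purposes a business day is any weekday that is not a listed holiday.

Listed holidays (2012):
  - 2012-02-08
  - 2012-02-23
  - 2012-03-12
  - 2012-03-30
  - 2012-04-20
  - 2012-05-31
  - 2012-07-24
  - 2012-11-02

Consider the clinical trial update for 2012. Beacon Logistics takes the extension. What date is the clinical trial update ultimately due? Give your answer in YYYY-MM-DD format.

The statutory due date is 2012-02-08.
2012-02-08 is a listed holiday; the next business day is 2012-02-09 (Thursday).
The 1 month extension carries 2012-02-09 to 2012-03-09.
Since 2012-03-09 is a Friday and not a holiday, the date is unchanged.
The final due date is 2012-03-09.

2012-03-09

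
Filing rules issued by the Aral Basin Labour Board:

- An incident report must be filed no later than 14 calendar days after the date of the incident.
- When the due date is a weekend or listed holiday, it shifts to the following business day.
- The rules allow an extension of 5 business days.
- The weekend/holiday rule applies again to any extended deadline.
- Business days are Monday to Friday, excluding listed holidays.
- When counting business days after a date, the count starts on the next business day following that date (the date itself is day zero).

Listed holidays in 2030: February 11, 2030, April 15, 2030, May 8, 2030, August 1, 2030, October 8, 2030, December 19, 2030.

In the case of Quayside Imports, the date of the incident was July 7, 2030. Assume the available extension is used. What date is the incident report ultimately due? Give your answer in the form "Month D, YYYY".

Trigger date July 7, 2030 + 14 calendar days = July 21, 2030.
July 21, 2030 is a Sunday, so it moves to the next business day, July 22, 2030 (Monday).
Counting 5 further business days from July 22, 2030 reaches July 29, 2030.
July 29, 2030 (Monday) is already a business day.
So the filing is due July 29, 2030.

July 29, 2030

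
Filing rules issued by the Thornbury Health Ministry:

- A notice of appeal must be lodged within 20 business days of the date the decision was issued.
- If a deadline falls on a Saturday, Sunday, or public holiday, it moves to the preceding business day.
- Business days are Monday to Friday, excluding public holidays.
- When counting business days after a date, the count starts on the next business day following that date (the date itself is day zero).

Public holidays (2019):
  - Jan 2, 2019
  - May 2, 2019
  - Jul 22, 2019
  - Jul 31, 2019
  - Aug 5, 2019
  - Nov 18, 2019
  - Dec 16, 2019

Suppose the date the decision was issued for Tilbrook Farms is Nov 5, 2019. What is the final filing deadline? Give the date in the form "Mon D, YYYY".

Dec 4, 2019

20 business days after Nov 5, 2019, excluding weekends and holidays, is Dec 4, 2019.
Since Dec 4, 2019 is a Wednesday and not a holiday, the date is unchanged.
Final deadline: Dec 4, 2019.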